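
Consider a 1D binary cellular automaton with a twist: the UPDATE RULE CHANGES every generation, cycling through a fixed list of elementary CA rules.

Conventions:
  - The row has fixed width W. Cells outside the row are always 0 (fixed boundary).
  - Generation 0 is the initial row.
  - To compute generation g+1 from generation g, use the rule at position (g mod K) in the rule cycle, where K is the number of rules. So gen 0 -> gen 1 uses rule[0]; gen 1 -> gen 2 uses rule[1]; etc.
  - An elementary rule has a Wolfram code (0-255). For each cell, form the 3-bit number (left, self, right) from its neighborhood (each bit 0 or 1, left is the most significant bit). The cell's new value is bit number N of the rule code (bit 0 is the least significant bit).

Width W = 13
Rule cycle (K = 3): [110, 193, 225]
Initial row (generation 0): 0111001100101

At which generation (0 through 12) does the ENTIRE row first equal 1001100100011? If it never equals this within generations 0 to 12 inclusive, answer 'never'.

Gen 0: 0111001100101
Gen 1 (rule 110): 1101011101111
Gen 2 (rule 193): 0100001100111
Gen 3 (rule 225): 0001100100011
Gen 4 (rule 110): 0011101100111
Gen 5 (rule 193): 1001100100011
Gen 6 (rule 225): 0000100001001
Gen 7 (rule 110): 0001100011011
Gen 8 (rule 193): 1100101001001
Gen 9 (rule 225): 0100010000000
Gen 10 (rule 110): 1100110000000
Gen 11 (rule 193): 0100010111111
Gen 12 (rule 225): 0001001011111

Answer: 5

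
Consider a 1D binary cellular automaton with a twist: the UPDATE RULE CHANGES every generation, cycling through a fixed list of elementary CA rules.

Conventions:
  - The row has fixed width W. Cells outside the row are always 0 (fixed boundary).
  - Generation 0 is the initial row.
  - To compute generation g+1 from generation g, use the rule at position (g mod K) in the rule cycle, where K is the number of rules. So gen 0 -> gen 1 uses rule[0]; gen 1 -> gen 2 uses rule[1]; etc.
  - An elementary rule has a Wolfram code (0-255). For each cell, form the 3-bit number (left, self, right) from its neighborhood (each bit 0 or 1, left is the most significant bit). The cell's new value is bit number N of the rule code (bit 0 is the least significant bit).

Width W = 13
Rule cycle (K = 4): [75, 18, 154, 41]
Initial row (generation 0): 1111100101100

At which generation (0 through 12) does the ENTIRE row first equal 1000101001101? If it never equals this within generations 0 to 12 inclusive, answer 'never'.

Gen 0: 1111100101100
Gen 1 (rule 75): 1000101001101
Gen 2 (rule 18): 0101000110000
Gen 3 (rule 154): 1000101101000
Gen 4 (rule 41): 0010011010011
Gen 5 (rule 75): 1100111000111
Gen 6 (rule 18): 0011000101000
Gen 7 (rule 154): 0110101000100
Gen 8 (rule 41): 0101010010001
Gen 9 (rule 75): 1000000100110
Gen 10 (rule 18): 0100001011001
Gen 11 (rule 154): 1010010010110
Gen 12 (rule 41): 0100000001100

Answer: 1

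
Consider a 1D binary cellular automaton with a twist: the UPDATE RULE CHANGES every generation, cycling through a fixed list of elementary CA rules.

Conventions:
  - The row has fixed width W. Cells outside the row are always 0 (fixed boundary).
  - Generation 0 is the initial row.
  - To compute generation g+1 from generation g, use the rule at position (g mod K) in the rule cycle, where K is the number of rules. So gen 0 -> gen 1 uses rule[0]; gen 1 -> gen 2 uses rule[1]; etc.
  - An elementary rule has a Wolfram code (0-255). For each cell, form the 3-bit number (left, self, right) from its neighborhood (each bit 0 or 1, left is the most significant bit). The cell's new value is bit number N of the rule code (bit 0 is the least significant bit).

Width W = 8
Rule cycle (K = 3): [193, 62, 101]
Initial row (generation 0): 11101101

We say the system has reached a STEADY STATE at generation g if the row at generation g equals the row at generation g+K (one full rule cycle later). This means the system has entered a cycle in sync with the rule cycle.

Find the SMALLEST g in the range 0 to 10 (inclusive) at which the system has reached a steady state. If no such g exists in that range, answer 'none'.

Gen 0: 11101101
Gen 1 (rule 193): 01100100
Gen 2 (rule 62): 11011110
Gen 3 (rule 101): 01100010
Gen 4 (rule 193): 00101000
Gen 5 (rule 62): 01111100
Gen 6 (rule 101): 00000101
Gen 7 (rule 193): 11110000
Gen 8 (rule 62): 10001000
Gen 9 (rule 101): 10101011
Gen 10 (rule 193): 00000001
Gen 11 (rule 62): 00000011
Gen 12 (rule 101): 11111001
Gen 13 (rule 193): 01111000

Answer: none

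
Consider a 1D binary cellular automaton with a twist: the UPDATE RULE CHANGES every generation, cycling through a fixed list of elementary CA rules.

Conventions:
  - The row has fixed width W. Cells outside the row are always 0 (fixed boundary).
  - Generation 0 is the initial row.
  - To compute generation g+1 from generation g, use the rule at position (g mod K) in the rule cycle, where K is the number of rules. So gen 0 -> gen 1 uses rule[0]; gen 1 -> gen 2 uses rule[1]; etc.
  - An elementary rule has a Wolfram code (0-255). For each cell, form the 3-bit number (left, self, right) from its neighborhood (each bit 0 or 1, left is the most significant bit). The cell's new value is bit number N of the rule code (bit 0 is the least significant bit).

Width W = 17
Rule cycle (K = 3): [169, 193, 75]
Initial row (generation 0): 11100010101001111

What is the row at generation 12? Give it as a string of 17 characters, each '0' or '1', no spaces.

Answer: 10000111100111001

Derivation:
Gen 0: 11100010101001111
Gen 1 (rule 169): 11001001010001110
Gen 2 (rule 193): 01000000000100110
Gen 3 (rule 75): 10011111111001110
Gen 4 (rule 169): 00011111110001100
Gen 5 (rule 193): 11001111110100101
Gen 6 (rule 75): 11011000010001000
Gen 7 (rule 169): 10110011000100011
Gen 8 (rule 193): 00010001010001001
Gen 9 (rule 75): 11100110000110010
Gen 10 (rule 169): 11000100110100000
Gen 11 (rule 193): 01010000010001111
Gen 12 (rule 75): 10000111100111001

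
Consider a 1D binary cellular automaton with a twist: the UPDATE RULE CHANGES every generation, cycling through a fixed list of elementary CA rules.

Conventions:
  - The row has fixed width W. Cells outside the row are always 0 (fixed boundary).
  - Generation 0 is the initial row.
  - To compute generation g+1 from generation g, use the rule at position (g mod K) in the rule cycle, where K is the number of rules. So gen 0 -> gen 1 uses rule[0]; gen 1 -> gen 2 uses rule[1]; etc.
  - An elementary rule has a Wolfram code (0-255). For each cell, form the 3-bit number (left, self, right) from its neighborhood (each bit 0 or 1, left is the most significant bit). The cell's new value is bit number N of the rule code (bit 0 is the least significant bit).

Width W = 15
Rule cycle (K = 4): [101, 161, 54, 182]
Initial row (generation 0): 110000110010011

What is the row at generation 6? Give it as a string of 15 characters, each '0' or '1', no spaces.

Answer: 011101010101110

Derivation:
Gen 0: 110000110010011
Gen 1 (rule 101): 010110010010001
Gen 2 (rule 161): 001000000000100
Gen 3 (rule 54): 011100000001110
Gen 4 (rule 182): 101010000010101
Gen 5 (rule 101): 111110111011111
Gen 6 (rule 161): 011101010101110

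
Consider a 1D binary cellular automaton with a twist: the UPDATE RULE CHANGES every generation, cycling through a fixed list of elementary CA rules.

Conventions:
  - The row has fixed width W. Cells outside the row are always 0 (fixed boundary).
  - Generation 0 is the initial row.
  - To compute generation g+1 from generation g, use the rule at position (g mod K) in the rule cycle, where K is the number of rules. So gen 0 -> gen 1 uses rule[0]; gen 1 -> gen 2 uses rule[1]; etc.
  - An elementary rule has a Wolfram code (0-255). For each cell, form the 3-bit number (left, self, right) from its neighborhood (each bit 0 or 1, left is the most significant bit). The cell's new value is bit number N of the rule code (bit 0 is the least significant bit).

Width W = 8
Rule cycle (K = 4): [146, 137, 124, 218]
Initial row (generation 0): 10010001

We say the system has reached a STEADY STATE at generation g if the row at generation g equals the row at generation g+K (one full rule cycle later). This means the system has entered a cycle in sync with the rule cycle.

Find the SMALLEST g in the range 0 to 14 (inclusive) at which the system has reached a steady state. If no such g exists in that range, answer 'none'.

Answer: 14

Derivation:
Gen 0: 10010001
Gen 1 (rule 146): 01101010
Gen 2 (rule 137): 01000000
Gen 3 (rule 124): 01100000
Gen 4 (rule 218): 11110000
Gen 5 (rule 146): 01101000
Gen 6 (rule 137): 01000011
Gen 7 (rule 124): 01100011
Gen 8 (rule 218): 11110111
Gen 9 (rule 146): 01100010
Gen 10 (rule 137): 01001000
Gen 11 (rule 124): 01101100
Gen 12 (rule 218): 11101110
Gen 13 (rule 146): 01000101
Gen 14 (rule 137): 00010000
Gen 15 (rule 124): 00011000
Gen 16 (rule 218): 00111100
Gen 17 (rule 146): 01011010
Gen 18 (rule 137): 00010000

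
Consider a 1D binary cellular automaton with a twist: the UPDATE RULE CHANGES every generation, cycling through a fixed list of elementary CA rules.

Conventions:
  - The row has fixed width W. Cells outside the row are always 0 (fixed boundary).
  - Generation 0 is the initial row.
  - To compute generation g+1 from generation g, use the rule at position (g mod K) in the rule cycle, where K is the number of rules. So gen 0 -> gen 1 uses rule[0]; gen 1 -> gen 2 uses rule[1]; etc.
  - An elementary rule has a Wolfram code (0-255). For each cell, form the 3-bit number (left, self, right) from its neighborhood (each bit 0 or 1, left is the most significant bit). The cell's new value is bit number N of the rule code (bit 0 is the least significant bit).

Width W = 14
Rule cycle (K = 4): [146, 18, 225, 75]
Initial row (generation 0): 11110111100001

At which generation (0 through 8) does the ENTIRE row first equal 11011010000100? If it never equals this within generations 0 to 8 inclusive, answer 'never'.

Answer: never

Derivation:
Gen 0: 11110111100001
Gen 1 (rule 146): 01100011010010
Gen 2 (rule 18): 10010100001101
Gen 3 (rule 225): 00001001100110
Gen 4 (rule 75): 11110011101110
Gen 5 (rule 146): 01101101000101
Gen 6 (rule 18): 10000000101000
Gen 7 (rule 225): 00111110010011
Gen 8 (rule 75): 11100010100111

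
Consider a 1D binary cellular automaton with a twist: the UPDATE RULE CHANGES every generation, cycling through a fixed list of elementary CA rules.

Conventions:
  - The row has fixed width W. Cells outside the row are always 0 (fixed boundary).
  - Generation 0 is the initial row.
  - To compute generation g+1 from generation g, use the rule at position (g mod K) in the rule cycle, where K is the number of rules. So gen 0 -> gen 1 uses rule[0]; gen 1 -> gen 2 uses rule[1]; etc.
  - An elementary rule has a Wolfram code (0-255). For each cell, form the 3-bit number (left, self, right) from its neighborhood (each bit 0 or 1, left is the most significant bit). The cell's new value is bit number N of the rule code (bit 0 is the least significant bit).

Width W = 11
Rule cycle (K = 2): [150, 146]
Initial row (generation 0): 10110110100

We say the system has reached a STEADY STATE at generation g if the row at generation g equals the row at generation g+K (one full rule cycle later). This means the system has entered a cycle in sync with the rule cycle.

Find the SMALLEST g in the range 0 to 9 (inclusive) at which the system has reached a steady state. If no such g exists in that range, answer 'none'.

Gen 0: 10110110100
Gen 1 (rule 150): 10000000110
Gen 2 (rule 146): 01000001001
Gen 3 (rule 150): 11100011111
Gen 4 (rule 146): 01010101110
Gen 5 (rule 150): 11010100101
Gen 6 (rule 146): 00000011000
Gen 7 (rule 150): 00000100100
Gen 8 (rule 146): 00001011010
Gen 9 (rule 150): 00011000011
Gen 10 (rule 146): 00100100100
Gen 11 (rule 150): 01111111110

Answer: none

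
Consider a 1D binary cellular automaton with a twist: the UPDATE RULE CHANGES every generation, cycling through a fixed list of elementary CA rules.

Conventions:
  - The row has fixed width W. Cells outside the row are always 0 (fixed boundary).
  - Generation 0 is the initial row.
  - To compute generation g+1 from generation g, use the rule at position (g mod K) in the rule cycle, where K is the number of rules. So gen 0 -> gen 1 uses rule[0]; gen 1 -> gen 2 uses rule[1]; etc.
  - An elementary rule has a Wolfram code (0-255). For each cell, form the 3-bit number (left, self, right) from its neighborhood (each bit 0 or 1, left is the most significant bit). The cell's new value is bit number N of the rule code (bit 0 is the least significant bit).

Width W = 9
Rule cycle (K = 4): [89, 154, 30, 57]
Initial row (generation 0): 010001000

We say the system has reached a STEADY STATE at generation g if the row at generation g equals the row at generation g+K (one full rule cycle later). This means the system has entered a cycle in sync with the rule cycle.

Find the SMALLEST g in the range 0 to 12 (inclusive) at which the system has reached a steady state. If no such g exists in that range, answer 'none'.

Gen 0: 010001000
Gen 1 (rule 89): 001100111
Gen 2 (rule 154): 011011110
Gen 3 (rule 30): 110010001
Gen 4 (rule 57): 101001100
Gen 5 (rule 89): 000101111
Gen 6 (rule 154): 001001110
Gen 7 (rule 30): 011111001
Gen 8 (rule 57): 010000100
Gen 9 (rule 89): 001110011
Gen 10 (rule 154): 011101110
Gen 11 (rule 30): 110001001
Gen 12 (rule 57): 101100100
Gen 13 (rule 89): 001110011
Gen 14 (rule 154): 011101110
Gen 15 (rule 30): 110001001
Gen 16 (rule 57): 101100100

Answer: 9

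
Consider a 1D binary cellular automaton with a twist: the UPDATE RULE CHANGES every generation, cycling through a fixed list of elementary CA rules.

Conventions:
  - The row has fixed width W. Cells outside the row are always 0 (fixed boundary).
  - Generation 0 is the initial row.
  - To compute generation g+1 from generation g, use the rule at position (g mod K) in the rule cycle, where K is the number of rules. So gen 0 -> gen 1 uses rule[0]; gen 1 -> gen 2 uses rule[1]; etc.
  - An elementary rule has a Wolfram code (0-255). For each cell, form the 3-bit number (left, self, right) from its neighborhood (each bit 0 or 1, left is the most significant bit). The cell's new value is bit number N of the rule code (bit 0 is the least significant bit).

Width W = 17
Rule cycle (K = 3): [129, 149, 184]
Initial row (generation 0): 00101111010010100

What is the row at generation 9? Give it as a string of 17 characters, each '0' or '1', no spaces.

Gen 0: 00101111010010100
Gen 1 (rule 129): 10000110000000001
Gen 2 (rule 149): 11110001111111101
Gen 3 (rule 184): 11101001111111010
Gen 4 (rule 129): 01000000111110000
Gen 5 (rule 149): 01111110011101111
Gen 6 (rule 184): 01111101011011110
Gen 7 (rule 129): 00111000000001100
Gen 8 (rule 149): 10010111111100011
Gen 9 (rule 184): 01001111111010010

Answer: 01001111111010010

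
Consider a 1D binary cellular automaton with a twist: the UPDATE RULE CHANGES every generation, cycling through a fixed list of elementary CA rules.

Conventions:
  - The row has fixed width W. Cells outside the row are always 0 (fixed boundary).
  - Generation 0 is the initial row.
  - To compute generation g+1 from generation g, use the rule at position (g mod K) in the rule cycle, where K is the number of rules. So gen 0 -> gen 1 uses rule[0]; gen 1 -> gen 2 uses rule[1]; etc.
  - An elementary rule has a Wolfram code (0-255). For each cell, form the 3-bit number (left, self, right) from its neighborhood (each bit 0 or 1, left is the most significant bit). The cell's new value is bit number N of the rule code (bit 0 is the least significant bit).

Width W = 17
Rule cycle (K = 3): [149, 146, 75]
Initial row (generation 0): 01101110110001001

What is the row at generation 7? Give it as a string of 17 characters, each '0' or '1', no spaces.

Gen 0: 01101110110001001
Gen 1 (rule 149): 00000100001101101
Gen 2 (rule 146): 00001010010000000
Gen 3 (rule 75): 11110000100111111
Gen 4 (rule 149): 01101110110011110
Gen 5 (rule 146): 10000100001101101
Gen 6 (rule 75): 00111001111101100
Gen 7 (rule 149): 10010100111000011

Answer: 10010100111000011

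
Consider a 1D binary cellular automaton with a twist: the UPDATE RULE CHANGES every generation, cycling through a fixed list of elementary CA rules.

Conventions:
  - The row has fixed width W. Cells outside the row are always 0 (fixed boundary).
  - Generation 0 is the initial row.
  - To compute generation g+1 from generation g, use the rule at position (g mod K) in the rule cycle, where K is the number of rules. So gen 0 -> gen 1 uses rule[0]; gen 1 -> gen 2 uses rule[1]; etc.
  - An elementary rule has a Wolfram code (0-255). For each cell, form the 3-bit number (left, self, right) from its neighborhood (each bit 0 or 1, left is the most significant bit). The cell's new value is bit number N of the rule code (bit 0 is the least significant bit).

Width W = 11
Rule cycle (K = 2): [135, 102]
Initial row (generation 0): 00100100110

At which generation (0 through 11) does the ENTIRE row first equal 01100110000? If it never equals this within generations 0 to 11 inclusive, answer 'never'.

Answer: 11

Derivation:
Gen 0: 00100100110
Gen 1 (rule 135): 11101101000
Gen 2 (rule 102): 00110111000
Gen 3 (rule 135): 11000010011
Gen 4 (rule 102): 01000110101
Gen 5 (rule 135): 11011000101
Gen 6 (rule 102): 01101001111
Gen 7 (rule 135): 10001010110
Gen 8 (rule 102): 10011111010
Gen 9 (rule 135): 10101110010
Gen 10 (rule 102): 11110010110
Gen 11 (rule 135): 01100110000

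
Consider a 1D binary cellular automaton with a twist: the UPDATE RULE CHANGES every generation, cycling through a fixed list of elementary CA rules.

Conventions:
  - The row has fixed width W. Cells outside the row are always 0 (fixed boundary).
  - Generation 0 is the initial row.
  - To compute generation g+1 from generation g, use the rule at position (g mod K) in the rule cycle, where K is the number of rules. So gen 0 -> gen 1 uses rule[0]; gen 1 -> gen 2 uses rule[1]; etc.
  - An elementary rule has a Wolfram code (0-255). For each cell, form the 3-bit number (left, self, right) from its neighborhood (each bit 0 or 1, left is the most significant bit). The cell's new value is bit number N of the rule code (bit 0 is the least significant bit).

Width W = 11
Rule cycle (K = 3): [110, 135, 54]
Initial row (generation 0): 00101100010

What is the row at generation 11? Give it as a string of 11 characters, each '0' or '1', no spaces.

Answer: 00000001001

Derivation:
Gen 0: 00101100010
Gen 1 (rule 110): 01111100110
Gen 2 (rule 135): 10111001000
Gen 3 (rule 54): 11000111100
Gen 4 (rule 110): 11001100100
Gen 5 (rule 135): 00010001101
Gen 6 (rule 54): 00111010011
Gen 7 (rule 110): 01101110111
Gen 8 (rule 135): 10000100010
Gen 9 (rule 54): 11001110111
Gen 10 (rule 110): 11011011101
Gen 11 (rule 135): 00000001001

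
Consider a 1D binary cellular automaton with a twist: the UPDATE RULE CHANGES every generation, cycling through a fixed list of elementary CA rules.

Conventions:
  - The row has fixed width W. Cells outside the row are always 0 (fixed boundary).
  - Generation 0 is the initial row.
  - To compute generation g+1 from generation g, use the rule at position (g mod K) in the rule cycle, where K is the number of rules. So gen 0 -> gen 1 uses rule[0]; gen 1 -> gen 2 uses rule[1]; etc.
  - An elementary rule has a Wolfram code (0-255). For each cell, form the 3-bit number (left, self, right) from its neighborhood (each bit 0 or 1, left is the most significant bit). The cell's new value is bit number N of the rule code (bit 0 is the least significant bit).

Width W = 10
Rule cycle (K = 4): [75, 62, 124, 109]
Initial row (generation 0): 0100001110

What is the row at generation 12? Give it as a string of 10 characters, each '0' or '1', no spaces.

Gen 0: 0100001110
Gen 1 (rule 75): 1001111010
Gen 2 (rule 62): 1111000111
Gen 3 (rule 124): 1001100101
Gen 4 (rule 109): 1001100111
Gen 5 (rule 75): 0011101101
Gen 6 (rule 62): 0110011011
Gen 7 (rule 124): 0111011111
Gen 8 (rule 109): 0101110001
Gen 9 (rule 75): 1001010110
Gen 10 (rule 62): 1111111101
Gen 11 (rule 124): 1000000111
Gen 12 (rule 109): 1011110101

Answer: 1011110101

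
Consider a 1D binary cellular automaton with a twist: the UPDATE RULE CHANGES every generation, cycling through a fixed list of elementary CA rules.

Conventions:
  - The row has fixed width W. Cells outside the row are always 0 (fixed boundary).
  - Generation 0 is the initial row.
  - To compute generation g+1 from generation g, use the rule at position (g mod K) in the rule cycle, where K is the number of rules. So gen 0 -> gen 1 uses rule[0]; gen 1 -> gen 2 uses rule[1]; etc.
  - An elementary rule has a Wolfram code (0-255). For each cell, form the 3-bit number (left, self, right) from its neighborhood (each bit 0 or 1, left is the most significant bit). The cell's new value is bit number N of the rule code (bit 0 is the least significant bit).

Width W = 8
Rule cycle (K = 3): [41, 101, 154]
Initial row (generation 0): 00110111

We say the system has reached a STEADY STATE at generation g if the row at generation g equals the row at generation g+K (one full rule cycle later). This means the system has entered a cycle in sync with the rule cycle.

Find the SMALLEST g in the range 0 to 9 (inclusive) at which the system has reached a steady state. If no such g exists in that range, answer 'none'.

Gen 0: 00110111
Gen 1 (rule 41): 10101100
Gen 2 (rule 101): 11110101
Gen 3 (rule 154): 11100000
Gen 4 (rule 41): 10001111
Gen 5 (rule 101): 10100001
Gen 6 (rule 154): 00010010
Gen 7 (rule 41): 11000000
Gen 8 (rule 101): 01011111
Gen 9 (rule 154): 10011110
Gen 10 (rule 41): 00010000
Gen 11 (rule 101): 11010111
Gen 12 (rule 154): 10000110

Answer: none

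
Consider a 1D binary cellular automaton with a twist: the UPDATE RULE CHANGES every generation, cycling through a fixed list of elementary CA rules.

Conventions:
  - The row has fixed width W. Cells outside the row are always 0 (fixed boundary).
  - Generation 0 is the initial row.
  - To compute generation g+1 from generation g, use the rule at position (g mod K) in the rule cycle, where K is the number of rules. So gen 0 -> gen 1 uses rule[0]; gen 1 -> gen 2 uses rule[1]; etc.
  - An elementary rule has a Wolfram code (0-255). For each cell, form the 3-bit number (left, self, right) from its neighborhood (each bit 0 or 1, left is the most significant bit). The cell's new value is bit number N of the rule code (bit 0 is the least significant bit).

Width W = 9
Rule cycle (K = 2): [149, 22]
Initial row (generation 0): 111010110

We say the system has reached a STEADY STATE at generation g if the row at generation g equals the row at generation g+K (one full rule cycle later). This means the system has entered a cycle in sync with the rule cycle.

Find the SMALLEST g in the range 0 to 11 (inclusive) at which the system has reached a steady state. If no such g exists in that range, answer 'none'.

Answer: 6

Derivation:
Gen 0: 111010110
Gen 1 (rule 149): 010010001
Gen 2 (rule 22): 111111011
Gen 3 (rule 149): 011110000
Gen 4 (rule 22): 100001000
Gen 5 (rule 149): 111101111
Gen 6 (rule 22): 000000000
Gen 7 (rule 149): 111111111
Gen 8 (rule 22): 000000000
Gen 9 (rule 149): 111111111
Gen 10 (rule 22): 000000000
Gen 11 (rule 149): 111111111
Gen 12 (rule 22): 000000000
Gen 13 (rule 149): 111111111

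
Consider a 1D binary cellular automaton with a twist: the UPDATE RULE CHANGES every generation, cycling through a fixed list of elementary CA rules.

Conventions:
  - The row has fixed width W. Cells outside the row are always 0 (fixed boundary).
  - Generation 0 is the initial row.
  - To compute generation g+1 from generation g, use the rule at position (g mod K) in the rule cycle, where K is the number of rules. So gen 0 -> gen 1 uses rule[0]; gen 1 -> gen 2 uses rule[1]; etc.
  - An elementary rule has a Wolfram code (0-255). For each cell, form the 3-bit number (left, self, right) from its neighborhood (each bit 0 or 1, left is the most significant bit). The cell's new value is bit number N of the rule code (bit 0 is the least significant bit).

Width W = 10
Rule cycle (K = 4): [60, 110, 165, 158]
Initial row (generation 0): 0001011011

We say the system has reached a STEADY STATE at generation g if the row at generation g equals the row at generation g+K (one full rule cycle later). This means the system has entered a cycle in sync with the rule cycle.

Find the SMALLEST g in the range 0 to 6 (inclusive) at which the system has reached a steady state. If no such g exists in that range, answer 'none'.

Gen 0: 0001011011
Gen 1 (rule 60): 0001110110
Gen 2 (rule 110): 0011011110
Gen 3 (rule 165): 1000101100
Gen 4 (rule 158): 1101101010
Gen 5 (rule 60): 1011011111
Gen 6 (rule 110): 1111110001
Gen 7 (rule 165): 0111100101
Gen 8 (rule 158): 1111011101
Gen 9 (rule 60): 1000110011
Gen 10 (rule 110): 1001110111

Answer: none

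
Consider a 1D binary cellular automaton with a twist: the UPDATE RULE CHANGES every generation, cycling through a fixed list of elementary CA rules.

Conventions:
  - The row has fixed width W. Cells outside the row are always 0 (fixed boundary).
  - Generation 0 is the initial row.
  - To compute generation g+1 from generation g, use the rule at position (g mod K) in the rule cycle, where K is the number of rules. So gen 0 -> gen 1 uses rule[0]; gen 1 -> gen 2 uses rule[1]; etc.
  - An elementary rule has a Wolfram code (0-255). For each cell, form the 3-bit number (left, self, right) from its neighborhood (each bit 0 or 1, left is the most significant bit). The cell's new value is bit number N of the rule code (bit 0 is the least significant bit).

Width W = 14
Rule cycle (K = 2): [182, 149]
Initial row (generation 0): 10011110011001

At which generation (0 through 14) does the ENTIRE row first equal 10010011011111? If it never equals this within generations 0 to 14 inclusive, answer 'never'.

Answer: never

Derivation:
Gen 0: 10011110011001
Gen 1 (rule 182): 11101101100111
Gen 2 (rule 149): 01000000010010
Gen 3 (rule 182): 11100000111111
Gen 4 (rule 149): 01011110011110
Gen 5 (rule 182): 11101101101101
Gen 6 (rule 149): 01000000000001
Gen 7 (rule 182): 11100000000011
Gen 8 (rule 149): 01011111111000
Gen 9 (rule 182): 11101111110100
Gen 10 (rule 149): 01000111100111
Gen 11 (rule 182): 11101011011010
Gen 12 (rule 149): 01001000000011
Gen 13 (rule 182): 11111100000100
Gen 14 (rule 149): 01111011110111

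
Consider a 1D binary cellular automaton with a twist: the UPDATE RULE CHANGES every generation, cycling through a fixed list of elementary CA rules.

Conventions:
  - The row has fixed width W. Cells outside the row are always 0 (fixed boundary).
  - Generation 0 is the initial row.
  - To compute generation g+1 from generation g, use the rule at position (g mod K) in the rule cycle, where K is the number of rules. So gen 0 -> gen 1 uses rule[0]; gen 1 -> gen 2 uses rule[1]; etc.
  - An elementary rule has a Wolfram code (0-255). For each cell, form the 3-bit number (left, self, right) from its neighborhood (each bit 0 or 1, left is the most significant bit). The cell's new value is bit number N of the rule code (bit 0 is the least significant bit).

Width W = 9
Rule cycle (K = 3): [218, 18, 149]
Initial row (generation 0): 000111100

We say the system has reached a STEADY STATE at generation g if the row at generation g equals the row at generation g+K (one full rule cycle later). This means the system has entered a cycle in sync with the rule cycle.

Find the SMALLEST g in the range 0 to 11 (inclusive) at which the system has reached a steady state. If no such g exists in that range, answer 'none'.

Gen 0: 000111100
Gen 1 (rule 218): 001111110
Gen 2 (rule 18): 010000001
Gen 3 (rule 149): 011111101
Gen 4 (rule 218): 111111100
Gen 5 (rule 18): 000000010
Gen 6 (rule 149): 111111011
Gen 7 (rule 218): 111111011
Gen 8 (rule 18): 000000000
Gen 9 (rule 149): 111111111
Gen 10 (rule 218): 111111111
Gen 11 (rule 18): 000000000
Gen 12 (rule 149): 111111111
Gen 13 (rule 218): 111111111
Gen 14 (rule 18): 000000000

Answer: 8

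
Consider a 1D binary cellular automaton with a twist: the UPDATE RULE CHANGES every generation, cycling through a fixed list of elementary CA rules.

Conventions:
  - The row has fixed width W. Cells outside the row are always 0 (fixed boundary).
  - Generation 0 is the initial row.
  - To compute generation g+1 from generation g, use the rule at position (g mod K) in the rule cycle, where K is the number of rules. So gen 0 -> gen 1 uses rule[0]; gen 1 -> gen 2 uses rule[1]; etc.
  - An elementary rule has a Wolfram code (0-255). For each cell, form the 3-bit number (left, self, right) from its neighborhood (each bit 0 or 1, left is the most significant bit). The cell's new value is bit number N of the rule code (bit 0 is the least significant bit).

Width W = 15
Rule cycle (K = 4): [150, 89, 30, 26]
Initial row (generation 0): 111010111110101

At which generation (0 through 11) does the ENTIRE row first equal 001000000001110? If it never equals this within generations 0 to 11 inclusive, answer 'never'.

Gen 0: 111010111110101
Gen 1 (rule 150): 010010011100101
Gen 2 (rule 89): 001001010110000
Gen 3 (rule 30): 011111010101000
Gen 4 (rule 26): 110000000000100
Gen 5 (rule 150): 001000000001110
Gen 6 (rule 89): 100111111101011
Gen 7 (rule 30): 111100000001010
Gen 8 (rule 26): 100010000010001
Gen 9 (rule 150): 110111000111011
Gen 10 (rule 89): 110101110101011
Gen 11 (rule 30): 100101000101010

Answer: 5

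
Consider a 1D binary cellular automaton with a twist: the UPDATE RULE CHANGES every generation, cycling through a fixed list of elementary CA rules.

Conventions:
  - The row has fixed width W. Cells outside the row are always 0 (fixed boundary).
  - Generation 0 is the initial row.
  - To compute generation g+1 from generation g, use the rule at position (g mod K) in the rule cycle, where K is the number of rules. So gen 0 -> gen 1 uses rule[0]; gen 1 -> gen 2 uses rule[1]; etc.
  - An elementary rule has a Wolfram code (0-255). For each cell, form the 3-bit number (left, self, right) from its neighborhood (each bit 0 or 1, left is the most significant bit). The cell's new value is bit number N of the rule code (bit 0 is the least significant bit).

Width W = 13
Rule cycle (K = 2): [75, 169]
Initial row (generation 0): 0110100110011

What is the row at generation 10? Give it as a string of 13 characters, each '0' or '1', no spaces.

Answer: 0000011011001

Derivation:
Gen 0: 0110100110011
Gen 1 (rule 75): 1110001110111
Gen 2 (rule 169): 1100101101110
Gen 3 (rule 75): 1101001101010
Gen 4 (rule 169): 1010001010100
Gen 5 (rule 75): 0000110000001
Gen 6 (rule 169): 1110100111100
Gen 7 (rule 75): 1010001100101
Gen 8 (rule 169): 0100101000010
Gen 9 (rule 75): 1001000011100
Gen 10 (rule 169): 0000011011001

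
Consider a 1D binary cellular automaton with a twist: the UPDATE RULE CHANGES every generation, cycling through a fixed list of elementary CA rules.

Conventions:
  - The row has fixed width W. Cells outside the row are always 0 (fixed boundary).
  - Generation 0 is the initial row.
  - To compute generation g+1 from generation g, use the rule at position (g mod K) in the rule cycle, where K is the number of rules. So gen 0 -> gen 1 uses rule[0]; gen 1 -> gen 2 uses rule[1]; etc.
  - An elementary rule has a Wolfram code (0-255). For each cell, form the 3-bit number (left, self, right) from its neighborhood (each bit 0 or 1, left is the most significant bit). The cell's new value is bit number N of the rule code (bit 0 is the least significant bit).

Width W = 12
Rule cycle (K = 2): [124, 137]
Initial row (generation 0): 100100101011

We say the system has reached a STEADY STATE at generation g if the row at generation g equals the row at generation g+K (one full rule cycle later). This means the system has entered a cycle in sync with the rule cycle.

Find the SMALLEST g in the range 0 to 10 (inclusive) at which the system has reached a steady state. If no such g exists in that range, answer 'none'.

Answer: 7

Derivation:
Gen 0: 100100101011
Gen 1 (rule 124): 110110111111
Gen 2 (rule 137): 100100111110
Gen 3 (rule 124): 110110100011
Gen 4 (rule 137): 100100001010
Gen 5 (rule 124): 110110001111
Gen 6 (rule 137): 100100101110
Gen 7 (rule 124): 110110111011
Gen 8 (rule 137): 100100110010
Gen 9 (rule 124): 110110111011
Gen 10 (rule 137): 100100110010
Gen 11 (rule 124): 110110111011
Gen 12 (rule 137): 100100110010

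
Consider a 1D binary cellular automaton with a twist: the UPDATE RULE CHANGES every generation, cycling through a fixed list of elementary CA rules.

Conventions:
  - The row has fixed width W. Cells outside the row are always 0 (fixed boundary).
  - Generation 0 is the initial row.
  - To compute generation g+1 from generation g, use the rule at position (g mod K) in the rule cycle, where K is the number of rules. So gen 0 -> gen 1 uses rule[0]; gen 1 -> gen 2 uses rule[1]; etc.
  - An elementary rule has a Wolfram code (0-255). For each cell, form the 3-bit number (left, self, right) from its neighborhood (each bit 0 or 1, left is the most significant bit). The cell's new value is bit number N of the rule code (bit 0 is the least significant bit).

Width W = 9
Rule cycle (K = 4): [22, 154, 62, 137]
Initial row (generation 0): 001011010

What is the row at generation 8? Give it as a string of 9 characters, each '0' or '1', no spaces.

Gen 0: 001011010
Gen 1 (rule 22): 011000011
Gen 2 (rule 154): 110100110
Gen 3 (rule 62): 101111101
Gen 4 (rule 137): 001111000
Gen 5 (rule 22): 010000100
Gen 6 (rule 154): 101001010
Gen 7 (rule 62): 111111111
Gen 8 (rule 137): 111111110

Answer: 111111110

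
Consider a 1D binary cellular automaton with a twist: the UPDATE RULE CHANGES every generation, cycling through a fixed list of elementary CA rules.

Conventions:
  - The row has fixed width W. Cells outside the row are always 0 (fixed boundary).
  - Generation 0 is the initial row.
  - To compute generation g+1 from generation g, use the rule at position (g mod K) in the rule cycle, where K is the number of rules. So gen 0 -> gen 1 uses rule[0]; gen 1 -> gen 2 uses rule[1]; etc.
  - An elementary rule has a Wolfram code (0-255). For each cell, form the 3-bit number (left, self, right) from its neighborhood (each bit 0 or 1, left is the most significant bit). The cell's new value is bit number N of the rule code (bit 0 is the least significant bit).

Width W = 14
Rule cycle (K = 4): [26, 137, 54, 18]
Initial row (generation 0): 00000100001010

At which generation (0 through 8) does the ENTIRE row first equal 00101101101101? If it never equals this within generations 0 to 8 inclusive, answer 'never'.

Gen 0: 00000100001010
Gen 1 (rule 26): 00001010010001
Gen 2 (rule 137): 11100000000100
Gen 3 (rule 54): 00010000001110
Gen 4 (rule 18): 00101000010001
Gen 5 (rule 26): 01000100101010
Gen 6 (rule 137): 00010000000000
Gen 7 (rule 54): 00111000000000
Gen 8 (rule 18): 01000100000000

Answer: never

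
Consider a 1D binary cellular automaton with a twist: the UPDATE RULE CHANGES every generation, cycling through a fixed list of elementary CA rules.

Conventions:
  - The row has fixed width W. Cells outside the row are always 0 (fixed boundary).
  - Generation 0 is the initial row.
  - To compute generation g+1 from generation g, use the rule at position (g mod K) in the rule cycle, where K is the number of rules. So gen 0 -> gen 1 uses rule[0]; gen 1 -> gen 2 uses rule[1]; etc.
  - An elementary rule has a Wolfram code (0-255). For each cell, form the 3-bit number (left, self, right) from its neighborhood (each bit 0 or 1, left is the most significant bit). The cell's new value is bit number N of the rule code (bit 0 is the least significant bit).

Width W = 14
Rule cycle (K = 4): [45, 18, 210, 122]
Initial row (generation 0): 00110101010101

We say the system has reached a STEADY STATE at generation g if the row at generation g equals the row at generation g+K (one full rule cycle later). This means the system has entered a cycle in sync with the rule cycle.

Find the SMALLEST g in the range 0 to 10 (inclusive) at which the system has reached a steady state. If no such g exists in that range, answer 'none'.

Answer: 2

Derivation:
Gen 0: 00110101010101
Gen 1 (rule 45): 10101111111111
Gen 2 (rule 18): 00000000000000
Gen 3 (rule 210): 00000000000000
Gen 4 (rule 122): 00000000000000
Gen 5 (rule 45): 11111111111111
Gen 6 (rule 18): 00000000000000
Gen 7 (rule 210): 00000000000000
Gen 8 (rule 122): 00000000000000
Gen 9 (rule 45): 11111111111111
Gen 10 (rule 18): 00000000000000
Gen 11 (rule 210): 00000000000000
Gen 12 (rule 122): 00000000000000
Gen 13 (rule 45): 11111111111111
Gen 14 (rule 18): 00000000000000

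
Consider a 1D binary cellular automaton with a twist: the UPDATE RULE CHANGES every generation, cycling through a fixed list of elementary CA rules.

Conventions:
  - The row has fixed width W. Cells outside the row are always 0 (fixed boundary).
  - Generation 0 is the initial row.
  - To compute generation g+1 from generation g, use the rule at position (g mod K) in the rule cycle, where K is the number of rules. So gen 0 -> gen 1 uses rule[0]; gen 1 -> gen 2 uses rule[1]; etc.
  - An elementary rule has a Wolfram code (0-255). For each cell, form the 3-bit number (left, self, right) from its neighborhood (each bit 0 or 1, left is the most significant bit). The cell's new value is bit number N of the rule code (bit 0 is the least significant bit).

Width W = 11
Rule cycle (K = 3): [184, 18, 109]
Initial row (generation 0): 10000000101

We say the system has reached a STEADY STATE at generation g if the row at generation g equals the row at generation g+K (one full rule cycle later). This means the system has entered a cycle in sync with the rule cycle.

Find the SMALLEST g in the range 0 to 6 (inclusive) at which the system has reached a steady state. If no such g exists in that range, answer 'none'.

Gen 0: 10000000101
Gen 1 (rule 184): 01000000010
Gen 2 (rule 18): 10100000101
Gen 3 (rule 109): 11101110111
Gen 4 (rule 184): 11011101110
Gen 5 (rule 18): 00000000001
Gen 6 (rule 109): 11111111101
Gen 7 (rule 184): 11111111010
Gen 8 (rule 18): 00000000001
Gen 9 (rule 109): 11111111101

Answer: 5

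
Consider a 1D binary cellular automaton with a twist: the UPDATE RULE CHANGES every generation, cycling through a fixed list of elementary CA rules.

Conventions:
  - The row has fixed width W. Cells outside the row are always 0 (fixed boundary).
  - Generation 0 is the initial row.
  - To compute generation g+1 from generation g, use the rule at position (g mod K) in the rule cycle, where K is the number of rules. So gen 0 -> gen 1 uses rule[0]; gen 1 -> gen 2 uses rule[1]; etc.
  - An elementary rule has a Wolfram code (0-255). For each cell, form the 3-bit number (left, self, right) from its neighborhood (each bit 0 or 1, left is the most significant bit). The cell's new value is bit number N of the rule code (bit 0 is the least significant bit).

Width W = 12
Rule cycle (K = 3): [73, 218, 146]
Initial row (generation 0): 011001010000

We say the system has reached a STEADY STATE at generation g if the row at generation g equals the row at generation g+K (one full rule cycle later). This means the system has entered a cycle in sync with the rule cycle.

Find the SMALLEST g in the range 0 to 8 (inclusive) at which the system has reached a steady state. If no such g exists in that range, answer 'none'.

Answer: 2

Derivation:
Gen 0: 011001010000
Gen 1 (rule 73): 011000000111
Gen 2 (rule 218): 111100001111
Gen 3 (rule 146): 011010010110
Gen 4 (rule 73): 011000000110
Gen 5 (rule 218): 111100001111
Gen 6 (rule 146): 011010010110
Gen 7 (rule 73): 011000000110
Gen 8 (rule 218): 111100001111
Gen 9 (rule 146): 011010010110
Gen 10 (rule 73): 011000000110
Gen 11 (rule 218): 111100001111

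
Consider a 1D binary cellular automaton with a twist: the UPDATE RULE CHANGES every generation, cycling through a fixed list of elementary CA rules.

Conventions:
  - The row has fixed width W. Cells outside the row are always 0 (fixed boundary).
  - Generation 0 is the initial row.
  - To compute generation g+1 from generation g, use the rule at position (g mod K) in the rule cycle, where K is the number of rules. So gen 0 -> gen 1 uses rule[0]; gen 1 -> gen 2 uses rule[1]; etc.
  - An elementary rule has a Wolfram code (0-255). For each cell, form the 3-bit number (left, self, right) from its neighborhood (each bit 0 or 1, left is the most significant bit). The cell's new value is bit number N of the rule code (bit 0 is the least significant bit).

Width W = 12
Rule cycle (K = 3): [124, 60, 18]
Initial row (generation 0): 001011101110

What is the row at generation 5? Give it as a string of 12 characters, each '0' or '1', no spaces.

Answer: 010000110011

Derivation:
Gen 0: 001011101110
Gen 1 (rule 124): 001110111011
Gen 2 (rule 60): 001001100110
Gen 3 (rule 18): 010110011001
Gen 4 (rule 124): 011111011101
Gen 5 (rule 60): 010000110011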